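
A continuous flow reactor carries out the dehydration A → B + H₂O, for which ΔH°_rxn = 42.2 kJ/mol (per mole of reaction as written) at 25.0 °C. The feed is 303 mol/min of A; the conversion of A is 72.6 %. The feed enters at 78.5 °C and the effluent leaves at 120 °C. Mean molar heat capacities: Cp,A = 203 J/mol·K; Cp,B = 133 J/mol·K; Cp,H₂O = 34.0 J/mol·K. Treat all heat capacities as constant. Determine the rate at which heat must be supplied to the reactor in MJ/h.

Q_in = 665 MJ/h

Extent of reaction ξ = 0.726 × 303 = 219.98 mol/min
Reaction term: ξ·ΔH°_rxn = 219.98 × 42.2 = 9283.1 kJ/min
Sensible, feed 78.5→25 °C: -3290.7 kJ/min
Outlet flows (mol/min): A 83.022, B 219.98, H₂O 219.98
Sensible, products 25→120 °C: 5091 kJ/min
Q = ΔH = 11083 kJ/min = 184.72 kW
Heat supplied = 665 MJ/h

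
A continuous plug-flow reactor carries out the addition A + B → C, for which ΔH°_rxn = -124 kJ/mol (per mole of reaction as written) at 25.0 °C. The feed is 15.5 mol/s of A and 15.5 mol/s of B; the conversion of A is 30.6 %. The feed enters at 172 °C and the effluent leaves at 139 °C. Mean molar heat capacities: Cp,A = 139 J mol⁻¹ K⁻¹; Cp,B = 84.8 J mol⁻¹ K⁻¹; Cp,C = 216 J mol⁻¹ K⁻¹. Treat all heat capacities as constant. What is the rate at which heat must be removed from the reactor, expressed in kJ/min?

Extent of reaction ξ = 0.306 × 15.5 = 4.743 mol/s
Reaction term: ξ·ΔH°_rxn = 4.743 × -124 = -588.13 kJ/s
Sensible, feed 172→25 °C: -509.93 kJ/s
Outlet flows (mol/s): A 10.757, B 10.757, C 4.743
Sensible, products 25→139 °C: 391.24 kJ/s
Q = ΔH = -706.82 kJ/s = -706.82 kW
Heat removed = 42409 kJ/min

Q_out = 42400 kJ/min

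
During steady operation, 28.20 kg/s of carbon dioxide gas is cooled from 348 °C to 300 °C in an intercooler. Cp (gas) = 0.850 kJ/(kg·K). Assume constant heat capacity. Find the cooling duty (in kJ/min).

Q_c = 69000 kJ/min

Q = ṁ·Cp·ΔT = 28.20 × 0.850 × (300 − 348) = -1150.6 kJ/s
Cooling duty = 69034 kJ/min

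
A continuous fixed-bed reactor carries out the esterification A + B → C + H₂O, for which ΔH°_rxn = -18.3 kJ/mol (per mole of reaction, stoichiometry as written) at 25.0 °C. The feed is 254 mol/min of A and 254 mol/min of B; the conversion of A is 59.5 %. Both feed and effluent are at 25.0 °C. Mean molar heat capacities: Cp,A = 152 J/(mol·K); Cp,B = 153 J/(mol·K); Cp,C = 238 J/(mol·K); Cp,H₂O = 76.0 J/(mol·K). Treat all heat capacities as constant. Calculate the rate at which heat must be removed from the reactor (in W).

Extent of reaction ξ = 0.595 × 254 = 151.13 mol/min
Reaction term: ξ·ΔH°_rxn = 151.13 × -18.3 = -2765.7 kJ/min
Q = ΔH = -2765.7 kJ/min = -46.095 kW
Heat removed = 46095 W

Q_out = 46100 W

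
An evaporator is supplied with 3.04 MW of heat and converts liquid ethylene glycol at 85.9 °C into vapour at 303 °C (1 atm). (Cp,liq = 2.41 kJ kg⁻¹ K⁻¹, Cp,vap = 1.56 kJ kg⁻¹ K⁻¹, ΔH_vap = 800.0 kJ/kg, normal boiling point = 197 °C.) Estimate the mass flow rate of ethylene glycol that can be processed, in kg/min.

Δh = 2.41×(197−85.9) + 800.0 + 1.56×(303−197) = 1233.1 kJ/kg
Q = 3.04 MW = 3040 kJ/s = 182400 kJ/min
ṁ = Q/Δh = 182400 / 1233.1 = 147.92 kg/min

ṁ = 148 kg/min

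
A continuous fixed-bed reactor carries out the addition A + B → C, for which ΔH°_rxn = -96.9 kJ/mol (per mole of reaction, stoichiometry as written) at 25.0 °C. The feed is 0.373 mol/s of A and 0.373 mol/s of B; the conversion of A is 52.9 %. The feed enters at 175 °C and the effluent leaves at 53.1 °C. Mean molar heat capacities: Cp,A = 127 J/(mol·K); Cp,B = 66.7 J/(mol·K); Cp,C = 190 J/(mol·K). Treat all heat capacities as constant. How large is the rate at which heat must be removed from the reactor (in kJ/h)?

Q_out = 101000 kJ/h

Extent of reaction ξ = 0.529 × 0.373 = 0.19732 mol/s
Reaction term: ξ·ΔH°_rxn = 0.19732 × -96.9 = -19.12 kJ/s
Sensible, feed 175→25 °C: -10.838 kJ/s
Outlet flows (mol/s): A 0.17568, B 0.17568, C 0.19732
Sensible, products 25→53.1 °C: 2.0097 kJ/s
Q = ΔH = -27.948 kJ/s = -27.948 kW
Heat removed = 100610 kJ/h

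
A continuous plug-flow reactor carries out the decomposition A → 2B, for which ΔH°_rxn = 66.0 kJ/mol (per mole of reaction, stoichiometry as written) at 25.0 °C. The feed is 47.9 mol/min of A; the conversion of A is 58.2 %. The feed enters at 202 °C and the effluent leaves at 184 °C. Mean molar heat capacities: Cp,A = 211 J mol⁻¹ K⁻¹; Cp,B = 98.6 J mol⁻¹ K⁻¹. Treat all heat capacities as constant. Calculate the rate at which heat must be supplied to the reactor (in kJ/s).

Q_in = 26.6 kJ/s

Extent of reaction ξ = 0.582 × 47.9 = 27.878 mol/min
Reaction term: ξ·ΔH°_rxn = 27.878 × 66.0 = 1839.9 kJ/min
Sensible, feed 202→25 °C: -1788.9 kJ/min
Outlet flows (mol/min): A 20.022, B 55.756
Sensible, products 25→184 °C: 1545.8 kJ/min
Q = ΔH = 1596.8 kJ/min = 26.614 kW
Heat supplied = 26.614 kJ/s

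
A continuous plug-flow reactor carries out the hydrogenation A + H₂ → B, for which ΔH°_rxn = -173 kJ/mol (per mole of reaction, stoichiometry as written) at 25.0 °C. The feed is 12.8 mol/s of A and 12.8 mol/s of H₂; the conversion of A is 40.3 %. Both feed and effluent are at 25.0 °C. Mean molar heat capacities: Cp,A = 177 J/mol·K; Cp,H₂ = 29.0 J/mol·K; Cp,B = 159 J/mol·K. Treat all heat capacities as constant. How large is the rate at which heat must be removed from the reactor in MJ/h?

Q_out = 3210 MJ/h

Extent of reaction ξ = 0.403 × 12.8 = 5.1584 mol/s
Reaction term: ξ·ΔH°_rxn = 5.1584 × -173 = -892.4 kJ/s
Q = ΔH = -892.4 kJ/s = -892.4 kW
Heat removed = 3212.7 MJ/h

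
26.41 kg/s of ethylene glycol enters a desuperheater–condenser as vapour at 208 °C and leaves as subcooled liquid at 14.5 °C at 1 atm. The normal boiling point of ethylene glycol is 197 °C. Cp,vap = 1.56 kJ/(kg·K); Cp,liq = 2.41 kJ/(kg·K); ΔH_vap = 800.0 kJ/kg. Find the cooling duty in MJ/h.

Q_c = 120000 MJ/h

vapour 208→197 °C: -17.16 kJ/kg
condensation at 197 °C: -800 kJ/kg
liquid 197→14.5 °C: -439.83 kJ/kg
Δh = -17.16 + -800 + -439.83 = -1257 kJ/kg
Q = ṁ·Δh = 26.41 kg/s × -1257 kJ/kg = -33197 kJ/s
|Q| = 33197 kW = 119510 MJ/h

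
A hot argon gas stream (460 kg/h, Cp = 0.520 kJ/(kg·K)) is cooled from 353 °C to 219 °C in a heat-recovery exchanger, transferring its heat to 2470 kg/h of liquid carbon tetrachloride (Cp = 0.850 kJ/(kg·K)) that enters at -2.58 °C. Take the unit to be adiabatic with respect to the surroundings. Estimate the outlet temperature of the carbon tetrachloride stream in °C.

T_c,out = 12.7 °C

Heat released by hot stream: Q = 460 × 0.520 × (353 − 219) = 32053 kJ/h
Energy balance on cold side (adiabatic exchanger): Q = ṁ_c·Cp_c·(T_c,out − T_c,in)
T_c,out = -2.58 + 32053/(2470 × 0.850) = 12.687 °C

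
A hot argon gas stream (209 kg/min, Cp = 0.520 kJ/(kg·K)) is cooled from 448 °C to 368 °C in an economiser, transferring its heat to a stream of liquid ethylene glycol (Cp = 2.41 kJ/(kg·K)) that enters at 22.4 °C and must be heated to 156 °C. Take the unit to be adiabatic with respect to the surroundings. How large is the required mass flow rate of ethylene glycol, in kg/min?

Heat released by hot stream: Q = 209 × 0.520 × (448 − 368) = 8694.4 kJ/min
Energy balance on cold side (adiabatic exchanger): Q = ṁ_c·Cp_c·(T_c,out − T_c,in)
ṁ_c = 8694.4 / [2.41 × (156 − 22.4)] = 27.003 kg/min

ṁ_c = 27.0 kg/min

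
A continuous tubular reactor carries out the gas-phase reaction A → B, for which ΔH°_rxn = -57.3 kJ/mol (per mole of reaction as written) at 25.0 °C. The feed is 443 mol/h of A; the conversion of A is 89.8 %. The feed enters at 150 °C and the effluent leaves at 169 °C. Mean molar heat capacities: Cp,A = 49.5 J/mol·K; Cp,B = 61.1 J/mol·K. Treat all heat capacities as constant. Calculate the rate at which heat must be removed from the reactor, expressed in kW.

Q_out = 6.03 kW

Extent of reaction ξ = 0.898 × 443 = 397.81 mol/h
Reaction term: ξ·ΔH°_rxn = 397.81 × -57.3 = -22795 kJ/h
Sensible, feed 150→25 °C: -2741.1 kJ/h
Outlet flows (mol/h): A 45.186, B 397.81
Sensible, products 25→169 °C: 3822.2 kJ/h
Q = ΔH = -21714 kJ/h = -6.0316 kW
Heat removed = 6.0316 kW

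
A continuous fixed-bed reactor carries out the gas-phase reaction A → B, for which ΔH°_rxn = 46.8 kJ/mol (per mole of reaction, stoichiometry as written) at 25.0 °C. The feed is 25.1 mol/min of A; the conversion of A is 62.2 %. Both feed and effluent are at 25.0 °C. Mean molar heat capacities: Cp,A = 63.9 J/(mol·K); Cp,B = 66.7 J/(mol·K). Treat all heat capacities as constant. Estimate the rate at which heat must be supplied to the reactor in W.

Q_in = 12200 W

Extent of reaction ξ = 0.622 × 25.1 = 15.612 mol/min
Reaction term: ξ·ΔH°_rxn = 15.612 × 46.8 = 730.65 kJ/min
Q = ΔH = 730.65 kJ/min = 12.178 kW
Heat supplied = 12178 W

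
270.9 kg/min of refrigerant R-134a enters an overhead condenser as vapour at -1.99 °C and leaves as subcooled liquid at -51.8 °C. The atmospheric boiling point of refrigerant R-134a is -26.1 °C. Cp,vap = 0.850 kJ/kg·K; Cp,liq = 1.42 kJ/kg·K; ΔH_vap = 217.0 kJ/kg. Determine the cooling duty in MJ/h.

vapour -1.99→-26.1 °C: -20.494 kJ/kg
condensation at -26.1 °C: -217 kJ/kg
liquid -26.1→-51.8 °C: -36.494 kJ/kg
Δh = -20.494 + -217 + -36.494 = -273.99 kJ/kg
Q = ṁ·Δh = 270.9 kg/min × -273.99 kJ/kg = -74223 kJ/min
|Q| = 1237.1 kW = 4453.4 MJ/h

Q_c = 4450 MJ/h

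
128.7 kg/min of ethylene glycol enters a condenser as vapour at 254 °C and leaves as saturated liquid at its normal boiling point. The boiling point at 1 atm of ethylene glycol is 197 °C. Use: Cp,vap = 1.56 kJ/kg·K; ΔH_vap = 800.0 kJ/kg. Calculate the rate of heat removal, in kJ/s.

vapour 254→197 °C: -88.92 kJ/kg
condensation at 197 °C: -800 kJ/kg
Δh = -88.92 + -800 = -888.92 kJ/kg
Q = ṁ·Δh = 128.7 kg/min × -888.92 kJ/kg = -114400 kJ/min
|Q| = 1906.7 kW

Q_c = 1910 kJ/s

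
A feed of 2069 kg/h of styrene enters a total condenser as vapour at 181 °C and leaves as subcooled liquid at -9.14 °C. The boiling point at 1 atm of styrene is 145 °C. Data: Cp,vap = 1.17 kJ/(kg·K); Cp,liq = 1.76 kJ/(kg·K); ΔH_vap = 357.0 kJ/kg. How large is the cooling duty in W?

Q_c = 385000 W

vapour 181→145 °C: -42.12 kJ/kg
condensation at 145 °C: -357 kJ/kg
liquid 145→-9.14 °C: -271.29 kJ/kg
Δh = -42.12 + -357 + -271.29 = -670.41 kJ/kg
Q = ṁ·Δh = 2069 kg/h × -670.41 kJ/kg = -1.3871e+06 kJ/h
|Q| = 385.3 kW = 385300 W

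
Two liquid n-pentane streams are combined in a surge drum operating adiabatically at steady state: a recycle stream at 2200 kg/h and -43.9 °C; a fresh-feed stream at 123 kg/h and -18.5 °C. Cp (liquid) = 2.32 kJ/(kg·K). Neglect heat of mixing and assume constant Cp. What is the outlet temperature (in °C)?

T_out = -42.6 °C

Energy balance with Q = 0: Σ ṁᵢCp,ᵢ(T_out − Tᵢ) = 0
T_out = Σ ṁᵢCp,ᵢTᵢ / Σ ṁᵢCp,ᵢ
      = -229340 / 5389.4 = -42.555 °C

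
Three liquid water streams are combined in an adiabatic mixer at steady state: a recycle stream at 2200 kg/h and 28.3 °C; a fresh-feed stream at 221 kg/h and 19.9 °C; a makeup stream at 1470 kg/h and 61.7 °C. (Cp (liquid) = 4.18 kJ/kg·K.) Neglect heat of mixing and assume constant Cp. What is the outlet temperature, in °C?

No heat crosses the boundary, so H_out = H_in.
T_out = Σ ṁᵢCp,ᵢTᵢ / Σ ṁᵢCp,ᵢ
      = 657750 / 16264 = 40.441 °C

T_out = 40.4 °C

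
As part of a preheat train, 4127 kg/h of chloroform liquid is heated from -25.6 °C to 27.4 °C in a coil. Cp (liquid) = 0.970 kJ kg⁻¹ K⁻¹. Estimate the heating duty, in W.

Q = 58900 W

Q = ṁ·Cp·ΔT = 4127 × 0.970 × (27.4 − -25.6) = 212170 kJ/h
Converting: 212170 / 3600 s = 58.936 kW
Heating duty = 58936 W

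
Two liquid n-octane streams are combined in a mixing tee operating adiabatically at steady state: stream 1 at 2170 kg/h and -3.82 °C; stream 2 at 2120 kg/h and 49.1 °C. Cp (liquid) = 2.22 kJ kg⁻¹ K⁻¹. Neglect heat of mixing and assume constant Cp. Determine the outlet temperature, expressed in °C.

No heat crosses the boundary, so H_out = H_in.
T_out = Σ ṁᵢCp,ᵢTᵢ / Σ ṁᵢCp,ᵢ
      = 212680 / 9523.8 = 22.332 °C

T_out = 22.3 °C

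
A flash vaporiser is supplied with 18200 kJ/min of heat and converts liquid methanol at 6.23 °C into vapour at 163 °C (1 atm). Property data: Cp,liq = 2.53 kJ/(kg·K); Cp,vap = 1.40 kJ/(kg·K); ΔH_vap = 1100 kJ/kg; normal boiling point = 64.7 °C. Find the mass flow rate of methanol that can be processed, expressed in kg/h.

Δh = 2.53×(64.7−6.23) + 1100 + 1.40×(163−64.7) = 1385.5 kJ/kg
Q = 18200 kJ/min = 303.33 kJ/s = 1.092e+06 kJ/h
ṁ = Q/Δh = 1.092e+06 / 1385.5 = 788.14 kg/h

ṁ = 788 kg/h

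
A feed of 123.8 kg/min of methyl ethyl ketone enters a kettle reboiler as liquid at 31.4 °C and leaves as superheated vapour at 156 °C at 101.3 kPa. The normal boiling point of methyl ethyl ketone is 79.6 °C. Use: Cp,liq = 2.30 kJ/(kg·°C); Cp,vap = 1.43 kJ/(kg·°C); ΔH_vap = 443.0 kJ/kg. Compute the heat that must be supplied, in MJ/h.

liquid 31.4→79.6 °C: 110.86 kJ/kg
vaporisation at 79.6 °C: 443 kJ/kg
vapour 79.6→156 °C: 109.25 kJ/kg
Δh = 110.86 + 443 + 109.25 = 663.11 kJ/kg
Q = ṁ·Δh = 123.8 kg/min × 663.11 kJ/kg = 82093 kJ/min
|Q| = 1368.2 kW = 4925.6 MJ/h

Q = 4930 MJ/h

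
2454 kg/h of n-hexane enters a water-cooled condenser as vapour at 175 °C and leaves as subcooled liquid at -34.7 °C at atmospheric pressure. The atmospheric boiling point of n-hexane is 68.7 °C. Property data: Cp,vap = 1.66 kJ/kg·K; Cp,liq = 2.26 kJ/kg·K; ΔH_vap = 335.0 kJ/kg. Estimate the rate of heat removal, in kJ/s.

Q_c = 508 kJ/s

vapour 175→68.7 °C: -176.46 kJ/kg
condensation at 68.7 °C: -335 kJ/kg
liquid 68.7→-34.7 °C: -233.68 kJ/kg
Δh = -176.46 + -335 + -233.68 = -745.14 kJ/kg
Q = ṁ·Δh = 2454 kg/h × -745.14 kJ/kg = -1.8286e+06 kJ/h
|Q| = 507.94 kW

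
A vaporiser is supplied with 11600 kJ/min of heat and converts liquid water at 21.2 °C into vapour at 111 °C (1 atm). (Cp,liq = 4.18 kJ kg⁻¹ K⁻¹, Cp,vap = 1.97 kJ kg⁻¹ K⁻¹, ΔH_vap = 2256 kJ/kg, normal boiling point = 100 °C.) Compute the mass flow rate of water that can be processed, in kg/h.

ṁ = 267 kg/h

Δh = 4.18×(100−21.2) + 2256 + 1.97×(111−100) = 2607.1 kJ/kg
Q = 11600 kJ/min = 193.33 kJ/s = 696000 kJ/h
ṁ = Q/Δh = 696000 / 2607.1 = 266.97 kg/h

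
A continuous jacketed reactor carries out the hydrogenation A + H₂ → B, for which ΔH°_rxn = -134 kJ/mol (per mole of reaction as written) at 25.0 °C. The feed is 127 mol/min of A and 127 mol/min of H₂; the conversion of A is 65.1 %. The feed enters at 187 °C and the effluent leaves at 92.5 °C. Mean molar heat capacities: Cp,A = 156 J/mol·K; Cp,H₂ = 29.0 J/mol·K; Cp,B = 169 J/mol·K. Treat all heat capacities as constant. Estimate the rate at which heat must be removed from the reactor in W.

Extent of reaction ξ = 0.651 × 127 = 82.677 mol/min
Reaction term: ξ·ΔH°_rxn = 82.677 × -134 = -11079 kJ/min
Sensible, feed 187→25 °C: -3806.2 kJ/min
Outlet flows (mol/min): A 44.323, H₂ 44.323, B 82.677
Sensible, products 25→92.5 °C: 1496.6 kJ/min
Q = ΔH = -13388 kJ/min = -223.14 kW
Heat removed = 223140 W

Q_out = 223000 W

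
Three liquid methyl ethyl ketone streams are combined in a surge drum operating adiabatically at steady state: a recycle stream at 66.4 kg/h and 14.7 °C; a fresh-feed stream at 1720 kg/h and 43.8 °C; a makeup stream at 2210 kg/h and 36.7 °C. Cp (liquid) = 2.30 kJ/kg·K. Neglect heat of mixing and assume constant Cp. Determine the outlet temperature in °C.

T_out = 39.4 °C

No heat crosses the boundary, so H_out = H_in.
T_out = Σ ṁᵢCp,ᵢTᵢ / Σ ṁᵢCp,ᵢ
      = 362060 / 9191.7 = 39.39 °C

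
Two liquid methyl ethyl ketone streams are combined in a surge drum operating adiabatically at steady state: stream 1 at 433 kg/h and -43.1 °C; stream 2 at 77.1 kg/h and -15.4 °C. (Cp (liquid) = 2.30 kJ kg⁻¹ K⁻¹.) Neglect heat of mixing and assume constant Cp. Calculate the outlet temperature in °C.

T_out = -38.9 °C

No heat crosses the boundary, so H_out = H_in.
Σ ṁᵢCp,ᵢTᵢ = 433×2.30×-43.1 + 77.1×2.30×-15.4 = -45654
Σ ṁᵢCp,ᵢ = 433×2.30 + 77.1×2.30 = 1173.2
T_out = -45654 / 1173.2 = -38.913 °C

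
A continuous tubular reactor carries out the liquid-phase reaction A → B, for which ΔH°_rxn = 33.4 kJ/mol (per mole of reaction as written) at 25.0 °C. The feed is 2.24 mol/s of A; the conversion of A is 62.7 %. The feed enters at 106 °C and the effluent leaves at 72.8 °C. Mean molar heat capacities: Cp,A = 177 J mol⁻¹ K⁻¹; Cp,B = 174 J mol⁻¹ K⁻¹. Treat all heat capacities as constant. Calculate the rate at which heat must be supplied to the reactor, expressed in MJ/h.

Q_in = 121 MJ/h

Extent of reaction ξ = 0.627 × 2.24 = 1.4045 mol/s
Reaction term: ξ·ΔH°_rxn = 1.4045 × 33.4 = 46.91 kJ/s
Sensible, feed 106→25 °C: -32.115 kJ/s
Outlet flows (mol/s): A 0.83552, B 1.4045
Sensible, products 25→72.8 °C: 18.75 kJ/s
Q = ΔH = 33.545 kJ/s = 33.545 kW
Heat supplied = 120.76 MJ/h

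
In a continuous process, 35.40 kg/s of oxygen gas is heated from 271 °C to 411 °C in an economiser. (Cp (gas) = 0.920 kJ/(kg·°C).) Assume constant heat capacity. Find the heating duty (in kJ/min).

Q = 274000 kJ/min

Q = ṁ·Cp·ΔT = 35.40 × 0.920 × (411 − 271) = 4559.5 kJ/s
Heating duty = 273570 kJ/min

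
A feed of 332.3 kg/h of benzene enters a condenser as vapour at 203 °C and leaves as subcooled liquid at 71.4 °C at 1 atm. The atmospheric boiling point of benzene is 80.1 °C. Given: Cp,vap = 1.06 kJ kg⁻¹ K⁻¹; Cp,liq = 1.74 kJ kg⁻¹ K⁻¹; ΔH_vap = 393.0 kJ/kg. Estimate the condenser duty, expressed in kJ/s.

vapour 203→80.1 °C: -130.27 kJ/kg
condensation at 80.1 °C: -393 kJ/kg
liquid 80.1→71.4 °C: -15.138 kJ/kg
Δh = -130.27 + -393 + -15.138 = -538.41 kJ/kg
Q = ṁ·Δh = 332.3 kg/h × -538.41 kJ/kg = -178910 kJ/h
|Q| = 49.698 kW

Q_c = 49.7 kJ/s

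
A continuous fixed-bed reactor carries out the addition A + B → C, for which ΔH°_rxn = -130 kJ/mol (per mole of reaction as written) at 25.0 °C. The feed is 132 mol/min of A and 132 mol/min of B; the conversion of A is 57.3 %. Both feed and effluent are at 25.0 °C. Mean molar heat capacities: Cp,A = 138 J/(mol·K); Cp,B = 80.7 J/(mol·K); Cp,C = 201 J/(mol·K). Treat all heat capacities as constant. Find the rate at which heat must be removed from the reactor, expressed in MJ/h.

Extent of reaction ξ = 0.573 × 132 = 75.636 mol/min
Reaction term: ξ·ΔH°_rxn = 75.636 × -130 = -9832.7 kJ/min
Q = ΔH = -9832.7 kJ/min = -163.88 kW
Heat removed = 589.96 MJ/h

Q_out = 590 MJ/h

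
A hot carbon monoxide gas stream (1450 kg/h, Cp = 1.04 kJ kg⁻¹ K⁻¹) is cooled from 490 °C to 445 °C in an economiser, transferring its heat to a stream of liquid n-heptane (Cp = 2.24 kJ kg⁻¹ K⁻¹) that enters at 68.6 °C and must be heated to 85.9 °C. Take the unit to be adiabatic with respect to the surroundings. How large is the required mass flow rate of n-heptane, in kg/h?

Heat released by hot stream: Q = 1450 × 1.04 × (490 − 445) = 67860 kJ/h
Energy balance on cold side (adiabatic exchanger): Q = ṁ_c·Cp_c·(T_c,out − T_c,in)
ṁ_c = 67860 / [2.24 × (85.9 − 68.6)] = 1751.1 kg/h

ṁ_c = 1750 kg/h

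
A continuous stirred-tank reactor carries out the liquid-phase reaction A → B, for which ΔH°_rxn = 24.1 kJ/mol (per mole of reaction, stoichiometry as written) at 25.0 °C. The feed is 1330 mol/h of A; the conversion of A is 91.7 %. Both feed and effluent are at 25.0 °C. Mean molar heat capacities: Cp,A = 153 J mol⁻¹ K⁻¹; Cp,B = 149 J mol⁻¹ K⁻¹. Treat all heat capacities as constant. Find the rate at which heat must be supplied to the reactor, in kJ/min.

Q_in = 490 kJ/min

Extent of reaction ξ = 0.917 × 1330 = 1219.6 mol/h
Reaction term: ξ·ΔH°_rxn = 1219.6 × 24.1 = 29393 kJ/h
Q = ΔH = 29393 kJ/h = 8.1646 kW
Heat supplied = 489.88 kJ/min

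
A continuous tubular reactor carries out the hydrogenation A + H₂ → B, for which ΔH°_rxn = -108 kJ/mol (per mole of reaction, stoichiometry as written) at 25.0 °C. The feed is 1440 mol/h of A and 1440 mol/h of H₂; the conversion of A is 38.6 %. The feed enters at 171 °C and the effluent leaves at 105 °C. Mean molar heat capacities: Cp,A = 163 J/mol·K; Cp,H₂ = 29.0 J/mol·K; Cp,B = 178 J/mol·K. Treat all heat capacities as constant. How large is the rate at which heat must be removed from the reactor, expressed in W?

Extent of reaction ξ = 0.386 × 1440 = 555.84 mol/h
Reaction term: ξ·ΔH°_rxn = 555.84 × -108 = -60031 kJ/h
Sensible, feed 171→25 °C: -40366 kJ/h
Outlet flows (mol/h): A 884.16, H₂ 884.16, B 555.84
Sensible, products 25→105 °C: 21496 kJ/h
Q = ΔH = -78901 kJ/h = -21.917 kW
Heat removed = 21917 W

Q_out = 21900 W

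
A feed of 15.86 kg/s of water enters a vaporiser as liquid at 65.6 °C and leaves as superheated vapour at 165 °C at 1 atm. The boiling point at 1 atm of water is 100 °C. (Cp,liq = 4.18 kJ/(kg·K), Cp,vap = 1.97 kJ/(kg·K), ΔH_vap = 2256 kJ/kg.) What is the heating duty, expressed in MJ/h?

Q = 144000 MJ/h

liquid 65.6→100 °C: 143.79 kJ/kg
vaporisation at 100 °C: 2256 kJ/kg
vapour 100→165 °C: 128.05 kJ/kg
Δh = 143.79 + 2256 + 128.05 = 2527.8 kJ/kg
Q = ṁ·Δh = 15.86 kg/s × 2527.8 kJ/kg = 40092 kJ/s
|Q| = 40092 kW = 144330 MJ/h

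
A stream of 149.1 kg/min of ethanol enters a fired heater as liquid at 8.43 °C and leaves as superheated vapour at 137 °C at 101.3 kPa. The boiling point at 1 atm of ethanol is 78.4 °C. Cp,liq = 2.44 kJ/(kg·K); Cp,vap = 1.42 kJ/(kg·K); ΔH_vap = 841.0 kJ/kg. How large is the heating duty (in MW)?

liquid 8.43→78.4 °C: 170.73 kJ/kg
vaporisation at 78.4 °C: 841 kJ/kg
vapour 78.4→137 °C: 83.212 kJ/kg
Δh = 170.73 + 841 + 83.212 = 1094.9 kJ/kg
Q = ṁ·Δh = 149.1 kg/min × 1094.9 kJ/kg = 163260 kJ/min
|Q| = 2720.9 kW = 2.7209 MW

Q = 2.72 MW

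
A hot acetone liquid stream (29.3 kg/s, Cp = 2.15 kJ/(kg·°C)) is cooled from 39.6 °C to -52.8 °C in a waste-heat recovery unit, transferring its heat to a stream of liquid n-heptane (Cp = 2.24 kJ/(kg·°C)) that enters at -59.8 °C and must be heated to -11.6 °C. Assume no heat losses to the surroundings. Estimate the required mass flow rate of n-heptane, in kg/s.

ṁ_c = 53.9 kg/s

Heat released by hot stream: Q = 29.3 × 2.15 × (39.6 − -52.8) = 5820.7 kJ/s
Energy balance on cold side (adiabatic exchanger): Q = ṁ_c·Cp_c·(T_c,out − T_c,in)
ṁ_c = 5820.7 / [2.24 × (-11.6 − -59.8)] = 53.912 kg/s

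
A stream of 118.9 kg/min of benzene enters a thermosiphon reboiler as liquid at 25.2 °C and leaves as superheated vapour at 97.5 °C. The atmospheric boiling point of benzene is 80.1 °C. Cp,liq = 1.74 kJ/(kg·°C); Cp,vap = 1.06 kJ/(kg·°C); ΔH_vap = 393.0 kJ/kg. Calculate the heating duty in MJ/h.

Q = 3620 MJ/h

liquid 25.2→80.1 °C: 95.526 kJ/kg
vaporisation at 80.1 °C: 393 kJ/kg
vapour 80.1→97.5 °C: 18.444 kJ/kg
Δh = 95.526 + 393 + 18.444 = 506.97 kJ/kg
Q = ṁ·Δh = 118.9 kg/min × 506.97 kJ/kg = 60279 kJ/min
|Q| = 1004.6 kW = 3616.7 MJ/h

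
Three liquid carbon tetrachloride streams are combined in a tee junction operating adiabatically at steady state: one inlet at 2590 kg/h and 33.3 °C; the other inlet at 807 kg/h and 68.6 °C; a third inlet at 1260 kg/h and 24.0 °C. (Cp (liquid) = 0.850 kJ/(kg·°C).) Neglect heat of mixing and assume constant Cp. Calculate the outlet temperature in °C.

No heat crosses the boundary, so H_out = H_in.
T_out = Σ ṁᵢCp,ᵢTᵢ / Σ ṁᵢCp,ᵢ
      = 146070 / 3958.4 = 36.901 °C

T_out = 36.9 °C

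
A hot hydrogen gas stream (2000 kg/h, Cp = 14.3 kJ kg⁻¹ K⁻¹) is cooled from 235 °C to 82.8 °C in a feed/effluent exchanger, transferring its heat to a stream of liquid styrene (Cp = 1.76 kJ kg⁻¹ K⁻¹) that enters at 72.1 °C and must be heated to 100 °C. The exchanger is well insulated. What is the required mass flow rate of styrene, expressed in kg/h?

Heat released by hot stream: Q = 2000 × 14.3 × (235 − 82.8) = 4.3529e+06 kJ/h
Energy balance on cold side (adiabatic exchanger): Q = ṁ_c·Cp_c·(T_c,out − T_c,in)
ṁ_c = 4.3529e+06 / [1.76 × (100 − 72.1)] = 88647 kg/h

ṁ_c = 88600 kg/h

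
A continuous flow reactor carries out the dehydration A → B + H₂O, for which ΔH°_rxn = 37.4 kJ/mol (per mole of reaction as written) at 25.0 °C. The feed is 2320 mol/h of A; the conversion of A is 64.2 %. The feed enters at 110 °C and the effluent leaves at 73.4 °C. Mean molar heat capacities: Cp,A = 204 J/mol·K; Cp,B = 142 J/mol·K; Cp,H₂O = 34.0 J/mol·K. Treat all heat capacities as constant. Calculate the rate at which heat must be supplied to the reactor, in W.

Q_in = 10100 W

Extent of reaction ξ = 0.642 × 2320 = 1489.4 mol/h
Reaction term: ξ·ΔH°_rxn = 1489.4 × 37.4 = 55705 kJ/h
Sensible, feed 110→25 °C: -40229 kJ/h
Outlet flows (mol/h): A 830.56, B 1489.4, H₂O 1489.4
Sensible, products 25→73.4 °C: 20888 kJ/h
Q = ΔH = 36365 kJ/h = 10.101 kW
Heat supplied = 10101 W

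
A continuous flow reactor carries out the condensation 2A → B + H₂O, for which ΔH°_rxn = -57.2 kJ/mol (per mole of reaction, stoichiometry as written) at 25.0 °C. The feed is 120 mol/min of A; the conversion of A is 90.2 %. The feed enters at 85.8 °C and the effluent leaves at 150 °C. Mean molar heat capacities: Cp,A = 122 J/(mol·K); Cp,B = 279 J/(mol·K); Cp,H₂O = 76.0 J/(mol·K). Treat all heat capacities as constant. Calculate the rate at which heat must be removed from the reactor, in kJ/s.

Extent of reaction ξ = 0.902 × 120 / 2 = 54.12 mol/min
Reaction term: ξ·ΔH°_rxn = 54.12 × -57.2 = -3095.7 kJ/min
Sensible, feed 85.8→25 °C: -890.11 kJ/min
Outlet flows (mol/min): A 11.76, B 54.12, H₂O 54.12
Sensible, products 25→150 °C: 2580.9 kJ/min
Q = ΔH = -1404.9 kJ/min = -23.414 kW
Heat removed = 23.414 kJ/s

Q_out = 23.4 kJ/s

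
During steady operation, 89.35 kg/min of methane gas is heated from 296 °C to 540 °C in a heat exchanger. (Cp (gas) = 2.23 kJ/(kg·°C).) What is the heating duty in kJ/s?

Q = 810 kJ/s

Q = ṁ·Cp·ΔT = 89.35 × 2.23 × (540 − 296) = 48617 kJ/min
Converting: 48617 / 60 s = 810.29 kW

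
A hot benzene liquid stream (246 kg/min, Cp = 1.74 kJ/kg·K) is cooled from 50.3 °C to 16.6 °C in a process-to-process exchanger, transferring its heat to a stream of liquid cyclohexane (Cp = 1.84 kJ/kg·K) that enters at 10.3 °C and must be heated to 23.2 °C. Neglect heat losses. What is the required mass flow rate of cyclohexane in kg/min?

Heat released by hot stream: Q = 246 × 1.74 × (50.3 − 16.6) = 14425 kJ/min
Energy balance on cold side (adiabatic exchanger): Q = ṁ_c·Cp_c·(T_c,out − T_c,in)
ṁ_c = 14425 / [1.84 × (23.2 − 10.3)] = 607.72 kg/min

ṁ_c = 608 kg/min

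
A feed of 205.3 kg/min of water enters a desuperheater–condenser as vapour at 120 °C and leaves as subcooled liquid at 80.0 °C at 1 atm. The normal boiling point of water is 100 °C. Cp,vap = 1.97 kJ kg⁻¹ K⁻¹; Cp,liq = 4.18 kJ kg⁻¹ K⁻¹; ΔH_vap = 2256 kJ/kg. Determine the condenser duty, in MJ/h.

vapour 120→100 °C: -39.4 kJ/kg
condensation at 100 °C: -2256 kJ/kg
liquid 100→80.0 °C: -83.6 kJ/kg
Δh = -39.4 + -2256 + -83.6 = -2379 kJ/kg
Q = ṁ·Δh = 205.3 kg/min × -2379 kJ/kg = -488410 kJ/min
|Q| = 8140.1 kW = 29305 MJ/h

Q_c = 29300 MJ/h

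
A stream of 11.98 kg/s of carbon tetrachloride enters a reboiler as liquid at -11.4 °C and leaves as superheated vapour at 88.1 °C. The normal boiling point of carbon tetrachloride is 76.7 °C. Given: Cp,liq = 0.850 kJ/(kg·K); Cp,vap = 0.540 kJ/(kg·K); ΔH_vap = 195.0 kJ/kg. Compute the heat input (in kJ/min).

liquid -11.4→76.7 °C: 74.885 kJ/kg
vaporisation at 76.7 °C: 195 kJ/kg
vapour 76.7→88.1 °C: 6.156 kJ/kg
Δh = 74.885 + 195 + 6.156 = 276.04 kJ/kg
Q = ṁ·Δh = 11.98 kg/s × 276.04 kJ/kg = 3307 kJ/s
|Q| = 3307 kW = 198420 kJ/min

Q = 198000 kJ/min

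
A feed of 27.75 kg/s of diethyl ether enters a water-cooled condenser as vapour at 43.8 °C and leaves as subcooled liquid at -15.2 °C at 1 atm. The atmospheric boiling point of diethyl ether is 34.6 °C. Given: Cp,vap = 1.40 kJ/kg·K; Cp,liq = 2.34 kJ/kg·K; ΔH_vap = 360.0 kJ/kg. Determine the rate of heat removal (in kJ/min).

Q_c = 815000 kJ/min

vapour 43.8→34.6 °C: -12.88 kJ/kg
condensation at 34.6 °C: -360 kJ/kg
liquid 34.6→-15.2 °C: -116.53 kJ/kg
Δh = -12.88 + -360 + -116.53 = -489.41 kJ/kg
Q = ṁ·Δh = 27.75 kg/s × -489.41 kJ/kg = -13581 kJ/s
|Q| = 13581 kW = 814870 kJ/min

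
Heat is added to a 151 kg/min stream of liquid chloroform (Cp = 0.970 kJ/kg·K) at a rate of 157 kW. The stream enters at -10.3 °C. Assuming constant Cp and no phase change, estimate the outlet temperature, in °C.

T_out = 54.0 °C

Q = 157 kW = 9420 kJ/min
ΔT = Q/(ṁ·Cp) = 9420/(151×0.970) = 64.314 K
T_out = -10.3 + 64.314 = 54.014 °C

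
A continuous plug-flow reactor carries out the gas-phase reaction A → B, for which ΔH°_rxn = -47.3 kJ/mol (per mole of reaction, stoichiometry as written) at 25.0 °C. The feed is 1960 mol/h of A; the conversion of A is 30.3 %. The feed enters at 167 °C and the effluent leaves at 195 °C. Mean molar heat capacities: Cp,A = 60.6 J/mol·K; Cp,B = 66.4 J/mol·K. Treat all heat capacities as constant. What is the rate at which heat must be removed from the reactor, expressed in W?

Extent of reaction ξ = 0.303 × 1960 = 593.88 mol/h
Reaction term: ξ·ΔH°_rxn = 593.88 × -47.3 = -28091 kJ/h
Sensible, feed 167→25 °C: -16866 kJ/h
Outlet flows (mol/h): A 1366.1, B 593.88
Sensible, products 25→195 °C: 20777 kJ/h
Q = ΔH = -24179 kJ/h = -6.7165 kW
Heat removed = 6716.5 W

Q_out = 6720 W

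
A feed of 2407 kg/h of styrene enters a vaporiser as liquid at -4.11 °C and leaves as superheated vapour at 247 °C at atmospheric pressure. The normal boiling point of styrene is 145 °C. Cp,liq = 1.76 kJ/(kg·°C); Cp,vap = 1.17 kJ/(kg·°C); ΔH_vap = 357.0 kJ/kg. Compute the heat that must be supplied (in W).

Q = 494000 W

liquid -4.11→145 °C: 262.43 kJ/kg
vaporisation at 145 °C: 357 kJ/kg
vapour 145→247 °C: 119.34 kJ/kg
Δh = 262.43 + 357 + 119.34 = 738.77 kJ/kg
Q = ṁ·Δh = 2407 kg/h × 738.77 kJ/kg = 1.7782e+06 kJ/h
|Q| = 493.95 kW = 493950 W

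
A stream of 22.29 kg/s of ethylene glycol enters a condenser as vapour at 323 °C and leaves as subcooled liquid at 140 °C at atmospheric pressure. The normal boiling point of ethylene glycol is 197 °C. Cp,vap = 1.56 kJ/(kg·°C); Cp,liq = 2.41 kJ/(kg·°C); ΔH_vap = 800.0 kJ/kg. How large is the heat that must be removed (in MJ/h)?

Q_c = 91000 MJ/h

vapour 323→197 °C: -196.56 kJ/kg
condensation at 197 °C: -800 kJ/kg
liquid 197→140 °C: -137.37 kJ/kg
Δh = -196.56 + -800 + -137.37 = -1133.9 kJ/kg
Q = ṁ·Δh = 22.29 kg/s × -1133.9 kJ/kg = -25275 kJ/s
|Q| = 25275 kW = 90991 MJ/h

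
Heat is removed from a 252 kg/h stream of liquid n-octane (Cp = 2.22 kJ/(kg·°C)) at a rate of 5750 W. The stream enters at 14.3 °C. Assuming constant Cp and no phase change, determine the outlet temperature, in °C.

T_out = -22.7 °C

Q = 5750 W = 20700 kJ/h
ΔT = Q/(ṁ·Cp) = 20700/(252×2.22) = 37.001 K
T_out = 14.3 − 37.001 = -22.701 °C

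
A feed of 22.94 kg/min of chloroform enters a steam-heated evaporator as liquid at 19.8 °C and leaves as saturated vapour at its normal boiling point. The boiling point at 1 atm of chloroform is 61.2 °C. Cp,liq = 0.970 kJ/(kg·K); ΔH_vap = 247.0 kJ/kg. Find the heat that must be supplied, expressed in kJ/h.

liquid 19.8→61.2 °C: 40.158 kJ/kg
vaporisation at 61.2 °C: 247 kJ/kg
Δh = 40.158 + 247 = 287.16 kJ/kg
Q = ṁ·Δh = 22.94 kg/min × 287.16 kJ/kg = 6587.4 kJ/min
|Q| = 109.79 kW = 395240 kJ/h

Q = 395000 kJ/h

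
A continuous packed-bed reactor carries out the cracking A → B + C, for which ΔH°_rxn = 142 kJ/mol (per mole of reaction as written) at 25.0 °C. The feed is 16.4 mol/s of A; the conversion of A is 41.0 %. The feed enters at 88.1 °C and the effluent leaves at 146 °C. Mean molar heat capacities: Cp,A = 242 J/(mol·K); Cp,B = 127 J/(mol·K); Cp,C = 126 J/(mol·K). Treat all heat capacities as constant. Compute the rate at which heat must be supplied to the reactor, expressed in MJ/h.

Q_in = 4300 MJ/h

Extent of reaction ξ = 0.410 × 16.4 = 6.724 mol/s
Reaction term: ξ·ΔH°_rxn = 6.724 × 142 = 954.81 kJ/s
Sensible, feed 88.1→25 °C: -250.43 kJ/s
Outlet flows (mol/s): A 9.676, B 6.724, C 6.724
Sensible, products 25→146 °C: 489.17 kJ/s
Q = ΔH = 1193.6 kJ/s = 1193.6 kW
Heat supplied = 4296.8 MJ/h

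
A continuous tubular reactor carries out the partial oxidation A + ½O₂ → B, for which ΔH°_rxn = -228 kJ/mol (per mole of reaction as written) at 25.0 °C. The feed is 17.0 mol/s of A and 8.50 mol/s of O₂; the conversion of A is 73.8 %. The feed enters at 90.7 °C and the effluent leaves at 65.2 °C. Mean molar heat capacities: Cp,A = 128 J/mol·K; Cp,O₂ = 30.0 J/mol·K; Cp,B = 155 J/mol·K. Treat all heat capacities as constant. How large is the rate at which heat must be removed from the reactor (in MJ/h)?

Q_out = 10500 MJ/h

Extent of reaction ξ = 0.738 × 17.0 = 12.546 mol/s
Reaction term: ξ·ΔH°_rxn = 12.546 × -228 = -2860.5 kJ/s
Sensible, feed 90.7→25 °C: -159.72 kJ/s
Outlet flows (mol/s): A 4.454, O₂ 2.227, B 12.546
Sensible, products 25→65.2 °C: 103.78 kJ/s
Q = ΔH = -2916.4 kJ/s = -2916.4 kW
Heat removed = 10499 MJ/h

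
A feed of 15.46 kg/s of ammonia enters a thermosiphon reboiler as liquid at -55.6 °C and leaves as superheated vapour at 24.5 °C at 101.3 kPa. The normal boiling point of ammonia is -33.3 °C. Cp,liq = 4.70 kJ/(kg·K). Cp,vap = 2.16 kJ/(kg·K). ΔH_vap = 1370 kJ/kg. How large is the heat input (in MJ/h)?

Q = 89000 MJ/h

liquid -55.6→-33.3 °C: 104.81 kJ/kg
vaporisation at -33.3 °C: 1370 kJ/kg
vapour -33.3→24.5 °C: 124.85 kJ/kg
Δh = 104.81 + 1370 + 124.85 = 1599.7 kJ/kg
Q = ṁ·Δh = 15.46 kg/s × 1599.7 kJ/kg = 24731 kJ/s
|Q| = 24731 kW = 89031 MJ/h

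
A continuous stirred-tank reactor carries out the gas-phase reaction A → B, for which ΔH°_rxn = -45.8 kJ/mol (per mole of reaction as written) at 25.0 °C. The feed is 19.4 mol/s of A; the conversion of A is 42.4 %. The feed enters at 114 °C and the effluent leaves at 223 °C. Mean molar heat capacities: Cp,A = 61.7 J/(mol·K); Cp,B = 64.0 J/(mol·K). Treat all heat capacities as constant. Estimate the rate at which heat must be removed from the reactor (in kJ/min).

Extent of reaction ξ = 0.424 × 19.4 = 8.2256 mol/s
Reaction term: ξ·ΔH°_rxn = 8.2256 × -45.8 = -376.73 kJ/s
Sensible, feed 114→25 °C: -106.53 kJ/s
Outlet flows (mol/s): A 11.174, B 8.2256
Sensible, products 25→223 °C: 240.75 kJ/s
Q = ΔH = -242.52 kJ/s = -242.52 kW
Heat removed = 14551 kJ/min

Q_out = 14600 kJ/min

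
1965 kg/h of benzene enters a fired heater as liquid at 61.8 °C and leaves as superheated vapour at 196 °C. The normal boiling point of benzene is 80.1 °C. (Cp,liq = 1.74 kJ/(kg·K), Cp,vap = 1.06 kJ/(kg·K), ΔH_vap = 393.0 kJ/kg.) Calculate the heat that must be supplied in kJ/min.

Q = 17900 kJ/min

liquid 61.8→80.1 °C: 31.842 kJ/kg
vaporisation at 80.1 °C: 393 kJ/kg
vapour 80.1→196 °C: 122.85 kJ/kg
Δh = 31.842 + 393 + 122.85 = 547.7 kJ/kg
Q = ṁ·Δh = 1965 kg/h × 547.7 kJ/kg = 1.0762e+06 kJ/h
|Q| = 298.95 kW = 17937 kJ/min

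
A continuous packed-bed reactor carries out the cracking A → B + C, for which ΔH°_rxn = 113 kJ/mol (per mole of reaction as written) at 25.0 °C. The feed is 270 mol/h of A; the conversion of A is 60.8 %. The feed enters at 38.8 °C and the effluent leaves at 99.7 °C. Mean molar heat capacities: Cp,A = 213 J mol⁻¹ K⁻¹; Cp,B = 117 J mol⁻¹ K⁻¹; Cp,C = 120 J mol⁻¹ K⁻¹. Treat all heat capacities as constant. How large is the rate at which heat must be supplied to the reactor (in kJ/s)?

Q_in = 6.21 kJ/s

Extent of reaction ξ = 0.608 × 270 = 164.16 mol/h
Reaction term: ξ·ΔH°_rxn = 164.16 × 113 = 18550 kJ/h
Sensible, feed 38.8→25 °C: -793.64 kJ/h
Outlet flows (mol/h): A 105.84, B 164.16, C 164.16
Sensible, products 25→99.7 °C: 4590.3 kJ/h
Q = ΔH = 22347 kJ/h = 6.2074 kW
Heat supplied = 6.2074 kJ/s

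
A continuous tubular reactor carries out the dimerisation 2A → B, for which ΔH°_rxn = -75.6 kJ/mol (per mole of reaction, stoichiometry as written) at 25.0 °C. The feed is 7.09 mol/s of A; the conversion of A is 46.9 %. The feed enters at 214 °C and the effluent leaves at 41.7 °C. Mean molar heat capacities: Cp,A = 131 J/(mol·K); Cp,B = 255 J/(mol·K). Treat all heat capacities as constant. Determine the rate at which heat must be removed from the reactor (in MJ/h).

Q_out = 1030 MJ/h

Extent of reaction ξ = 0.469 × 7.09 / 2 = 1.6626 mol/s
Reaction term: ξ·ΔH°_rxn = 1.6626 × -75.6 = -125.69 kJ/s
Sensible, feed 214→25 °C: -175.54 kJ/s
Outlet flows (mol/s): A 3.7648, B 1.6626
Sensible, products 25→41.7 °C: 15.316 kJ/s
Q = ΔH = -285.92 kJ/s = -285.92 kW
Heat removed = 1029.3 MJ/h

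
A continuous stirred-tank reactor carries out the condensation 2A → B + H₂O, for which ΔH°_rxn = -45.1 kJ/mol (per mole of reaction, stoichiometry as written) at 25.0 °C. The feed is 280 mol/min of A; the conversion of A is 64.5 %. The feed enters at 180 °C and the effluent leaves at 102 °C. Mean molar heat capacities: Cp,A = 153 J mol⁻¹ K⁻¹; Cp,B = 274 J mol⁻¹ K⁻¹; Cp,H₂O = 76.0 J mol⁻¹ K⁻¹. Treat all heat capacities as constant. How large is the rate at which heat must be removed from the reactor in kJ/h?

Q_out = 426000 kJ/h

Extent of reaction ξ = 0.645 × 280 / 2 = 90.3 mol/min
Reaction term: ξ·ΔH°_rxn = 90.3 × -45.1 = -4072.5 kJ/min
Sensible, feed 180→25 °C: -6640.2 kJ/min
Outlet flows (mol/min): A 99.4, B 90.3, H₂O 90.3
Sensible, products 25→102 °C: 3604.6 kJ/min
Q = ΔH = -7108.1 kJ/min = -118.47 kW
Heat removed = 426490 kJ/h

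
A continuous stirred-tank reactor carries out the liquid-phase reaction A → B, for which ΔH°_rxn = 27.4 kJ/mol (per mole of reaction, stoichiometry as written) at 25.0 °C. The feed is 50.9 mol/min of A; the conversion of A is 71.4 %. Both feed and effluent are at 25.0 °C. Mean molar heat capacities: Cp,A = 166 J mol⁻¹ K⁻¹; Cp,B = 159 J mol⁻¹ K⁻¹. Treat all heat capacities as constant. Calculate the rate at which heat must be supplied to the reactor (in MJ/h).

Extent of reaction ξ = 0.714 × 50.9 = 36.343 mol/min
Reaction term: ξ·ΔH°_rxn = 36.343 × 27.4 = 995.79 kJ/min
Q = ΔH = 995.79 kJ/min = 16.596 kW
Heat supplied = 59.747 MJ/h

Q_in = 59.7 MJ/h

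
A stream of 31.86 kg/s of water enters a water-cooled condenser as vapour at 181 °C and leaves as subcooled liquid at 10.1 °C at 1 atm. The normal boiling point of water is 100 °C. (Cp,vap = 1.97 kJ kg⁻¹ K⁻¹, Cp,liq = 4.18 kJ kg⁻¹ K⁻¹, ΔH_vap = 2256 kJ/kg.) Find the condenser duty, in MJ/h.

Q_c = 320000 MJ/h

vapour 181→100 °C: -159.57 kJ/kg
condensation at 100 °C: -2256 kJ/kg
liquid 100→10.1 °C: -375.78 kJ/kg
Δh = -159.57 + -2256 + -375.78 = -2791.4 kJ/kg
Q = ṁ·Δh = 31.86 kg/s × -2791.4 kJ/kg = -88932 kJ/s
|Q| = 88932 kW = 320160 MJ/h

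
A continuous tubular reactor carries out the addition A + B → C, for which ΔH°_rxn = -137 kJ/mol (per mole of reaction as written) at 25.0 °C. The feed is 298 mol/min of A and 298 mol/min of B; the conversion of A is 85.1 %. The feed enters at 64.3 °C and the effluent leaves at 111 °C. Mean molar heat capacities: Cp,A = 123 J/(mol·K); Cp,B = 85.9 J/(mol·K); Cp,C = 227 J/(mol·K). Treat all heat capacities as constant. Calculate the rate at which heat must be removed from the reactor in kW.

Extent of reaction ξ = 0.851 × 298 = 253.6 mol/min
Reaction term: ξ·ΔH°_rxn = 253.6 × -137 = -34743 kJ/min
Sensible, feed 64.3→25 °C: -2446.5 kJ/min
Outlet flows (mol/min): A 44.402, B 44.402, C 253.6
Sensible, products 25→111 °C: 5748.4 kJ/min
Q = ΔH = -31441 kJ/min = -524.02 kW
Heat removed = 524.02 kW

Q_out = 524 kW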